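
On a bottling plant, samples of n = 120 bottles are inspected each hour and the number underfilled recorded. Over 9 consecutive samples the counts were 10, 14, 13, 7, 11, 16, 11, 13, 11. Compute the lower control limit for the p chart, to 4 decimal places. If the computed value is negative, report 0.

p̄ = Σdᵢ / (k·n) = 106 / (9 × 120) = 0.09815
LCL = p̄ − 3·√(p̄(1−p̄)/n) = 0.09815 − 3 × 0.02716 = 0.01667

0.0167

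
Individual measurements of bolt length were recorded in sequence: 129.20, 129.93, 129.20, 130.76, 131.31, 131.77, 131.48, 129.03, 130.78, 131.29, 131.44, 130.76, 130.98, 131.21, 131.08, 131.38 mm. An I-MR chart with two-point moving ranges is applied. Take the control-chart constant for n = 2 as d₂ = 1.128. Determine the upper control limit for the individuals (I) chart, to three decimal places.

X̄ = (129.20 + 129.93 + 129.20 + 130.76 + 131.31 + 131.77 + 131.48 + 129.03 + 130.78 + 131.29 + 131.44 + 130.76 + 130.98 + 131.21 + 131.08 + 131.38) / 16 = 130.7250
Moving ranges: 0.73, 0.73, 1.56, 0.55, 0.46, 0.29, 2.45, 1.75, 0.51, 0.15, 0.68, 0.22, 0.23, 0.13, 0.30; M̄R̄ = 10.7400 / 15 = 0.7160
UCL = X̄ + 3·M̄R̄/d₂ = 130.7250 + 3 × 0.7160 / 1.128 = 132.6293

132.629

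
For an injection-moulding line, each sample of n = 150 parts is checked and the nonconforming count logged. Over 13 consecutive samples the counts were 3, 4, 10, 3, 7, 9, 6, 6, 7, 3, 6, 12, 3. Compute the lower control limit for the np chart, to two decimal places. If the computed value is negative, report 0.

p̄ = Σdᵢ / (k·n) = 79 / (13 × 150) = 0.04051
LCL = np̄ − 3·√(np̄(1−p̄)) = 6.0769 − 3 × 2.4147 = -1.1671 → 0 (negative, so LCL = 0)

0.00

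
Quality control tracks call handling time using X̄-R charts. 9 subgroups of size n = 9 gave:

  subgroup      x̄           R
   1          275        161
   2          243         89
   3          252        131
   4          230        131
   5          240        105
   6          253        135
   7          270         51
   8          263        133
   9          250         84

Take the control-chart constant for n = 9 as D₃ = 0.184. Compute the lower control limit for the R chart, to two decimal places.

R̄ = (161 + 89 + 131 + 131 + 105 + 135 + 51 + 133 + 84) / 9 = 1020.0000 / 9 = 113.3333
LCL_R = D₃·R̄ = 0.184 × 113.3333 = 20.8533

20.85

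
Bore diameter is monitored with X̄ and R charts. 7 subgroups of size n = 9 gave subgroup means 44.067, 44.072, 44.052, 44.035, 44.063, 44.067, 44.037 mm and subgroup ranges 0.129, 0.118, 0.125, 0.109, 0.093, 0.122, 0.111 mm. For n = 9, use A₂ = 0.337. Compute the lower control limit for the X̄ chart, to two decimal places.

X̄̄ = (44.067 + 44.072 + 44.052 + 44.035 + 44.063 + 44.067 + 44.037) / 7 = 308.3930 / 7 = 44.0561
R̄ = (0.129 + 0.118 + 0.125 + 0.109 + 0.093 + 0.122 + 0.111) / 7 = 0.8070 / 7 = 0.1153
LCL = X̄̄ − A₂·R̄ = 44.0561 − 0.337 × 0.1153 = 44.0173

44.02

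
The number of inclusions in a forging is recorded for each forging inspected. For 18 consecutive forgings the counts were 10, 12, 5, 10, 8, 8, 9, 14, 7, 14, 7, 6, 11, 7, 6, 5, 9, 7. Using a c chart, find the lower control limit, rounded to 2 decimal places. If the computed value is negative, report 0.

0.00

c̄ = (10 + 12 + 5 + 10 + 8 + 8 + 9 + 14 + 7 + 14 + 7 + 6 + 11 + 7 + 6 + 5 + 9 + 7) / 18 = 155 / 18 = 8.6111
LCL = c̄ − 3√c̄ = 8.6111 − 3 × 2.9345 = -0.1923 → 0 (cannot be negative)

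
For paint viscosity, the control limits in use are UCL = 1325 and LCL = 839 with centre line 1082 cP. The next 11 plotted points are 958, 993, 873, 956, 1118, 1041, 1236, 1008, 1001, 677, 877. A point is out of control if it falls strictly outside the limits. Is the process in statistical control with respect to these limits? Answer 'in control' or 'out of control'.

Compare each point to [839, 1325]: sample 10 = 677 < LCL.

out of control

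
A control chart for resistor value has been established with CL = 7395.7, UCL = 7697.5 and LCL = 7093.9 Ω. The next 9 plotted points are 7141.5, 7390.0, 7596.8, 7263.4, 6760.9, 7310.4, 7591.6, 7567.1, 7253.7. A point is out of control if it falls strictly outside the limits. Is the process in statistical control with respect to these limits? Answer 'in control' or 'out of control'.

Compare each point to [7093.9, 7697.5]: sample 5 = 6760.9 < LCL.

out of control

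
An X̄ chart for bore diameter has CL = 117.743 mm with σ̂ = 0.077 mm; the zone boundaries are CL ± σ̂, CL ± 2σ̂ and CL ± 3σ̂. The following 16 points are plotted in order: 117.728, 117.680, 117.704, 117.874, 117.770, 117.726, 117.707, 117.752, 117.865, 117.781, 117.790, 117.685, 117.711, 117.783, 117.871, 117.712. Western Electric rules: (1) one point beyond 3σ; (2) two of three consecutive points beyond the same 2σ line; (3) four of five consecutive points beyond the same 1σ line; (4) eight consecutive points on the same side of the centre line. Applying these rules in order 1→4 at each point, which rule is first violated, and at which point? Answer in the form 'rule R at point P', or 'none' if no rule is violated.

Zone of each point (C = within 1σ̂, B = 1σ̂–2σ̂, A = 2σ̂–3σ̂, * = beyond 3σ̂; sign = side of CL): 1:-C, 2:-C, 3:-C, 4:+B, 5:+C, 6:-C, 7:-C, 8:+C, 9:+B, 10:+C, 11:+C, 12:-C, 13:-C, 14:+C, 15:+B, 16:-C
No rule fires across all 16 points.

none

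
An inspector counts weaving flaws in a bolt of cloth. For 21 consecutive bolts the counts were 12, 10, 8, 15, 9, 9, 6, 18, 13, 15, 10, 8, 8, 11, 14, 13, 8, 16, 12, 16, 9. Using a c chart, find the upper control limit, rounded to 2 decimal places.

21.57

c̄ = (12 + 10 + 8 + 15 + 9 + 9 + 6 + 18 + 13 + 15 + 10 + 8 + 8 + 11 + 14 + 13 + 8 + 16 + 12 + 16 + 9) / 21 = 240 / 21 = 11.4286
UCL = c̄ + 3√c̄ = 11.4286 + 3 × √11.4286 = 11.4286 + 3 × 3.3806 = 21.5704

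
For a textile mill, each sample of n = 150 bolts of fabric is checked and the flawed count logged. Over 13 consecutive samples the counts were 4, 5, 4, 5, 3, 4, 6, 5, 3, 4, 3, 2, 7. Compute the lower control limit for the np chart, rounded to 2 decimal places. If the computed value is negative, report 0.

p̄ = Σdᵢ / (k·n) = 55 / (13 × 150) = 0.02821
LCL = np̄ − 3·√(np̄(1−p̄)) = 4.2308 − 3 × 2.0277 = -1.8522 → 0 (negative, so LCL = 0)

0.00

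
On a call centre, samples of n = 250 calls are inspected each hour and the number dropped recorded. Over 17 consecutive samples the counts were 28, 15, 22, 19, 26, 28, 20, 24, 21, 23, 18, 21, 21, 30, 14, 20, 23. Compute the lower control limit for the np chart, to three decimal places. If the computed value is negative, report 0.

p̄ = Σdᵢ / (k·n) = 373 / (17 × 250) = 0.08776
LCL = np̄ − 3·√(np̄(1−p̄)) = 21.9412 − 3 × 4.4739 = 8.5196

8.520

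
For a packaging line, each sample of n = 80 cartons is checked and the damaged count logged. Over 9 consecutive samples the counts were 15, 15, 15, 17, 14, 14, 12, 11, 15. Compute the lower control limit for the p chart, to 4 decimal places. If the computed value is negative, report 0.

p̄ = Σdᵢ / (k·n) = 128 / (9 × 80) = 0.17778
LCL = p̄ − 3·√(p̄(1−p̄)/n) = 0.17778 − 3 × 0.04275 = 0.04954

0.0495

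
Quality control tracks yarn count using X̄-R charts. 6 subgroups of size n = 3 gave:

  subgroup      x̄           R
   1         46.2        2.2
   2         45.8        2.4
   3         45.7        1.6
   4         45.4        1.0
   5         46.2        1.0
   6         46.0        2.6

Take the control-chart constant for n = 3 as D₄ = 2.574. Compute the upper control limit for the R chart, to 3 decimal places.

4.633

R̄ = (2.2 + 2.4 + 1.6 + 1.0 + 1.0 + 2.6) / 6 = 10.8000 / 6 = 1.8000
UCL_R = D₄·R̄ = 2.574 × 1.8000 = 4.6332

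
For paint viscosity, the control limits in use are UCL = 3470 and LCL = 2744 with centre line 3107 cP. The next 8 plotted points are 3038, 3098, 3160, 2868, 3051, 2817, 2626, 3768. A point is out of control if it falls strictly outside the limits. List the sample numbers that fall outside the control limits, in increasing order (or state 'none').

Compare each point to [2744, 3470]: sample 7 = 2626 < LCL; sample 8 = 3768 > UCL.

7, 8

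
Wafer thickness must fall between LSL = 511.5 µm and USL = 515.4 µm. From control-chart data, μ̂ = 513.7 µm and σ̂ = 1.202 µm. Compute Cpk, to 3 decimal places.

Cpu = (USL − μ̂) / (3σ̂) = (515.4 − 513.7) / (3 × 1.202) = 0.4714; Cpl = (μ̂ − LSL) / (3σ̂) = (513.7 − 511.5) / (3 × 1.202) = 0.6101; Cpk = min(Cpu, Cpl) = 0.4714

0.471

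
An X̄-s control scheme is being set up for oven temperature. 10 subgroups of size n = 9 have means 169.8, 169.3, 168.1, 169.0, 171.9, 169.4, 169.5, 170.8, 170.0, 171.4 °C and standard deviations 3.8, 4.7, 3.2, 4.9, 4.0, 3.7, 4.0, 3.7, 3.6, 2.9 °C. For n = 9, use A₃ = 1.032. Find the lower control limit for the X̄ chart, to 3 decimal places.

165.947

X̄̄ = (169.8 + 169.3 + 168.1 + 169.0 + 171.9 + 169.4 + 169.5 + 170.8 + 170.0 + 171.4) / 10 = 169.9200
s̄ = (3.8 + 4.7 + 3.2 + 4.9 + 4.0 + 3.7 + 4.0 + 3.7 + 3.6 + 2.9) / 10 = 3.8500
LCL = X̄̄ − A₃·s̄ = 169.9200 − 1.032 × 3.8500 = 165.9468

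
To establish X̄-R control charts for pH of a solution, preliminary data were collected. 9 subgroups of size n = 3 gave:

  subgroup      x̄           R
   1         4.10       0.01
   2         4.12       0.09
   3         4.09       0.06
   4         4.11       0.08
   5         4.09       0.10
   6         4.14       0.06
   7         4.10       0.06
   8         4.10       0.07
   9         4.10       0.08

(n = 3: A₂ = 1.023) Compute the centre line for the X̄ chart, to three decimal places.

4.106

X̄̄ = (4.10 + 4.12 + 4.09 + 4.11 + 4.09 + 4.14 + 4.10 + 4.10 + 4.10) / 9 = 36.9500 / 9 = 4.1056
CL = X̄̄ = 4.1056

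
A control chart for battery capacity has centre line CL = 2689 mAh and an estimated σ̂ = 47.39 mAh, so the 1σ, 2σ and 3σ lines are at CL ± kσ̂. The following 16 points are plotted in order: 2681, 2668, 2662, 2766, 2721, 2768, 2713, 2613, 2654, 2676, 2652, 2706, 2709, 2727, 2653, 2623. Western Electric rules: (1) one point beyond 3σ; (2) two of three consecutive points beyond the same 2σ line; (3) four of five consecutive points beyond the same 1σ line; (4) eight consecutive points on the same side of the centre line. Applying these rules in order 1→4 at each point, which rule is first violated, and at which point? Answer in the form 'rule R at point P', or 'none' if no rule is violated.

Zone of each point (C = within 1σ̂, B = 1σ̂–2σ̂, A = 2σ̂–3σ̂, * = beyond 3σ̂; sign = side of CL): 1:-C, 2:-C, 3:-C, 4:+B, 5:+C, 6:+B, 7:+C, 8:-B, 9:-C, 10:-C, 11:-C, 12:+C, 13:+C, 14:+C, 15:-C, 16:-B
No rule fires across all 16 points.

none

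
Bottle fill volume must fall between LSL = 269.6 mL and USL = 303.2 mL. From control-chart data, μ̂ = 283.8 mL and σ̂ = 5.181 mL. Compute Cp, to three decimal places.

Cp = (USL − LSL) / (6σ̂) = (303.2 − 269.6) / (6 × 5.181) = 33.6000 / 31.0860 = 1.0809

1.081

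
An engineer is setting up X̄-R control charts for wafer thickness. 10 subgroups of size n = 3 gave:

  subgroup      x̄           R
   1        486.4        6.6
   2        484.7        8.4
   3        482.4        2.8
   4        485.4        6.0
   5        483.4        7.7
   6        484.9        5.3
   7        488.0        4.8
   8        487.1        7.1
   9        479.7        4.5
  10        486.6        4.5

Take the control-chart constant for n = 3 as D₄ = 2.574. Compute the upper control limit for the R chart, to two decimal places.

14.85

R̄ = (6.6 + 8.4 + 2.8 + 6.0 + 7.7 + 5.3 + 4.8 + 7.1 + 4.5 + 4.5) / 10 = 57.7000 / 10 = 5.7700
UCL_R = D₄·R̄ = 2.574 × 5.7700 = 14.8520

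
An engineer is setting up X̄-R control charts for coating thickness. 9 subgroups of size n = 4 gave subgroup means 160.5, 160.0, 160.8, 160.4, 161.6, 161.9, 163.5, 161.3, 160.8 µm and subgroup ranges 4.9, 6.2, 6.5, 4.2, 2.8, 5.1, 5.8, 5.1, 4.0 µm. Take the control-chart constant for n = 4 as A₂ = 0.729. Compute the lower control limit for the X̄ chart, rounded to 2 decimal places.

X̄̄ = (160.5 + 160.0 + 160.8 + 160.4 + 161.6 + 161.9 + 163.5 + 161.3 + 160.8) / 9 = 1450.8000 / 9 = 161.2000
R̄ = (4.9 + 6.2 + 6.5 + 4.2 + 2.8 + 5.1 + 5.8 + 5.1 + 4.0) / 9 = 44.6000 / 9 = 4.9556
LCL = X̄̄ − A₂·R̄ = 161.2000 − 0.729 × 4.9556 = 157.5874

157.59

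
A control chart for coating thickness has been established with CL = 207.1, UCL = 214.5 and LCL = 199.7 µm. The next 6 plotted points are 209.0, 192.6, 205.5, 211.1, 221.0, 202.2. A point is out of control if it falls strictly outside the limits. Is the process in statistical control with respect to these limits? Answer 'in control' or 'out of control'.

out of control

Compare each point to [199.7, 214.5]: sample 2 = 192.6 < LCL; sample 5 = 221.0 > UCL.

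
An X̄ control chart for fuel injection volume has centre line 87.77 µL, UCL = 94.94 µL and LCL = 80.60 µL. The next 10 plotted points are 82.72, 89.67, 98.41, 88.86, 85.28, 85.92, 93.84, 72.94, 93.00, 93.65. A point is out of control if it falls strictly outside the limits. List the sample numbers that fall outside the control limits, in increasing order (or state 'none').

3, 8

Compare each point to [80.60, 94.94]: sample 3 = 98.41 > UCL; sample 8 = 72.94 < LCL.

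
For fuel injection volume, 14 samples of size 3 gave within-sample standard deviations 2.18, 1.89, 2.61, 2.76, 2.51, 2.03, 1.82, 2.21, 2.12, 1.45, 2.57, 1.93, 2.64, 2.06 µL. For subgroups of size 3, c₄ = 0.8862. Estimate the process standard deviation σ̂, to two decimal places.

2.48

s̄ = (2.18 + 1.89 + 2.61 + 2.76 + 2.51 + 2.03 + 1.82 + 2.21 + 2.12 + 1.45 + 2.57 + 1.93 + 2.64 + 2.06) / 14 = 2.1986
σ̂ = s̄ / c₄ = 2.1986 / 0.8862 = 2.4809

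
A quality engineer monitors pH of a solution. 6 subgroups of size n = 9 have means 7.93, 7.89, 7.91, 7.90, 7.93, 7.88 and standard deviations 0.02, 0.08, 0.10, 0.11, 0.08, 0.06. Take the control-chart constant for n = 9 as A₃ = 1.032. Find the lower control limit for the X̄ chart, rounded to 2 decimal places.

7.83

X̄̄ = (7.93 + 7.89 + 7.91 + 7.90 + 7.93 + 7.88) / 6 = 7.9067
s̄ = (0.02 + 0.08 + 0.10 + 0.11 + 0.08 + 0.06) / 6 = 0.0750
LCL = X̄̄ − A₃·s̄ = 7.9067 − 1.032 × 0.0750 = 7.8293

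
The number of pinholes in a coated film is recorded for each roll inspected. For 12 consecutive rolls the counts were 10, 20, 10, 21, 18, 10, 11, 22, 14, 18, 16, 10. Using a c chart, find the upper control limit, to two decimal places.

c̄ = (10 + 20 + 10 + 21 + 18 + 10 + 11 + 22 + 14 + 18 + 16 + 10) / 12 = 180 / 12 = 15.0000
UCL = c̄ + 3√c̄ = 15.0000 + 3 × √15.0000 = 15.0000 + 3 × 3.8730 = 26.6190

26.62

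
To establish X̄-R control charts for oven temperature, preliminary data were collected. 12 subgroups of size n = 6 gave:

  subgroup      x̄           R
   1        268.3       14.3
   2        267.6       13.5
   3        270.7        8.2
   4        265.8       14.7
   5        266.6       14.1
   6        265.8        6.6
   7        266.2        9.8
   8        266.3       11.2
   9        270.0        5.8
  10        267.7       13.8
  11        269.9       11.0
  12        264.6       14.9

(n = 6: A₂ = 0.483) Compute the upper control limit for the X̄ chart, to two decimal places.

273.01

X̄̄ = (268.3 + 267.6 + 270.7 + 265.8 + 266.6 + 265.8 + 266.2 + 266.3 + 270.0 + 267.7 + 269.9 + 264.6) / 12 = 3209.5000 / 12 = 267.4583
R̄ = (14.3 + 13.5 + 8.2 + 14.7 + 14.1 + 6.6 + 9.8 + 11.2 + 5.8 + 13.8 + 11.0 + 14.9) / 12 = 137.9000 / 12 = 11.4917
UCL = X̄̄ + A₂·R̄ = 267.4583 + 0.483 × 11.4917 = 273.0088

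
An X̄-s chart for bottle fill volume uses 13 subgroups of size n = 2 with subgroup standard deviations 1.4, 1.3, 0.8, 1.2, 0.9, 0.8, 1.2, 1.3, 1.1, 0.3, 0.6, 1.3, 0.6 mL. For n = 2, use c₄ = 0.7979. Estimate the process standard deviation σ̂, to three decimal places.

s̄ = (1.4 + 1.3 + 0.8 + 1.2 + 0.9 + 0.8 + 1.2 + 1.3 + 1.1 + 0.3 + 0.6 + 1.3 + 0.6) / 13 = 0.9846
σ̂ = s̄ / c₄ = 0.9846 / 0.7979 = 1.2340

1.234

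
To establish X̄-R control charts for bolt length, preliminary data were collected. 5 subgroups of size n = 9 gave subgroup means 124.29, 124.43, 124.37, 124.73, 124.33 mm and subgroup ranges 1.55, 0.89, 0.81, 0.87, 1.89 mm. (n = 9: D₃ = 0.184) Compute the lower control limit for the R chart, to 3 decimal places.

0.221

R̄ = (1.55 + 0.89 + 0.81 + 0.87 + 1.89) / 5 = 6.0100 / 5 = 1.2020
LCL_R = D₃·R̄ = 0.184 × 1.2020 = 0.2212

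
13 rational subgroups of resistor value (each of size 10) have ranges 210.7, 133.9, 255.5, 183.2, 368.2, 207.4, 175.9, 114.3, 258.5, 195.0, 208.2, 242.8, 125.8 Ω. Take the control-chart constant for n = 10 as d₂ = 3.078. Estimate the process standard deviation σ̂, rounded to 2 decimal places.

R̄ = (210.7 + 133.9 + 255.5 + 183.2 + 368.2 + 207.4 + 175.9 + 114.3 + 258.5 + 195.0 + 208.2 + 242.8 + 125.8) / 13 = 206.1077
σ̂ = R̄ / d₂ = 206.1077 / 3.078 = 66.9616

66.96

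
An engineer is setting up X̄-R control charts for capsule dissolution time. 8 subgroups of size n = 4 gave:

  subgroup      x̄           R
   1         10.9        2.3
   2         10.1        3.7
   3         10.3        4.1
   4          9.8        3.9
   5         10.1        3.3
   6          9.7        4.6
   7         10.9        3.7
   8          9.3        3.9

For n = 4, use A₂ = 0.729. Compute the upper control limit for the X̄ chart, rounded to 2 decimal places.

X̄̄ = (10.9 + 10.1 + 10.3 + 9.8 + 10.1 + 9.7 + 10.9 + 9.3) / 8 = 81.1000 / 8 = 10.1375
R̄ = (2.3 + 3.7 + 4.1 + 3.9 + 3.3 + 4.6 + 3.7 + 3.9) / 8 = 29.5000 / 8 = 3.6875
UCL = X̄̄ + A₂·R̄ = 10.1375 + 0.729 × 3.6875 = 12.8257

12.83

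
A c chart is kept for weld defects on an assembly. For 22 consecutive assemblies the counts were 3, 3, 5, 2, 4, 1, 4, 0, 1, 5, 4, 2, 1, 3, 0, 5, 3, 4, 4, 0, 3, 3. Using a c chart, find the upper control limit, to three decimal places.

7.682

c̄ = (3 + 3 + 5 + 2 + 4 + 1 + 4 + 0 + 1 + 5 + 4 + 2 + 1 + 3 + 0 + 5 + 3 + 4 + 4 + 0 + 3 + 3) / 22 = 60 / 22 = 2.7273
UCL = c̄ + 3√c̄ = 2.7273 + 3 × √2.7273 = 2.7273 + 3 × 1.6514 = 7.6816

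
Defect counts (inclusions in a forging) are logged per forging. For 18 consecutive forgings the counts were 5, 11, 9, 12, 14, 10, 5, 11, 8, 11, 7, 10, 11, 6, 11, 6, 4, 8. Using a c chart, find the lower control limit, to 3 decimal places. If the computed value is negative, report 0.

0.000

c̄ = (5 + 11 + 9 + 12 + 14 + 10 + 5 + 11 + 8 + 11 + 7 + 10 + 11 + 6 + 11 + 6 + 4 + 8) / 18 = 159 / 18 = 8.8333
LCL = c̄ − 3√c̄ = 8.8333 − 3 × 2.9721 = -0.0829 → 0 (cannot be negative)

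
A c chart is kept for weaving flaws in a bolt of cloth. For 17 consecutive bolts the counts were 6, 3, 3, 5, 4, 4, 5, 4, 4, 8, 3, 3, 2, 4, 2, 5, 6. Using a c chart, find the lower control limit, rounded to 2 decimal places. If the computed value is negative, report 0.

c̄ = (6 + 3 + 3 + 5 + 4 + 4 + 5 + 4 + 4 + 8 + 3 + 3 + 2 + 4 + 2 + 5 + 6) / 17 = 71 / 17 = 4.1765
LCL = c̄ − 3√c̄ = 4.1765 − 3 × 2.0436 = -1.9545 → 0 (cannot be negative)

0.00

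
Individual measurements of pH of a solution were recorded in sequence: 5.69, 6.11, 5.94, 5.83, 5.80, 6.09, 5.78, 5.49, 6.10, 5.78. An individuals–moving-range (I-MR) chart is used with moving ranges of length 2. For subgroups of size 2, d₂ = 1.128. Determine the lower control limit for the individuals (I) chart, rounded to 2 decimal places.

5.11

X̄ = (5.69 + 6.11 + 5.94 + 5.83 + 5.80 + 6.09 + 5.78 + 5.49 + 6.10 + 5.78) / 10 = 5.8610
Moving ranges: 0.42, 0.17, 0.11, 0.03, 0.29, 0.31, 0.29, 0.61, 0.32; M̄R̄ = 2.5500 / 9 = 0.2833
LCL = X̄ − 3·M̄R̄/d₂ = 5.8610 − 3 × 0.2833 / 1.128 = 5.1075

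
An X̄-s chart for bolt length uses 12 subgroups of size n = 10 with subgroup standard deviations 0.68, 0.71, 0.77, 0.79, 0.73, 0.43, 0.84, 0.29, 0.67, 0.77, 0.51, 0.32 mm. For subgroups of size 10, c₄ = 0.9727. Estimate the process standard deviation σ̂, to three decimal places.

0.643

s̄ = (0.68 + 0.71 + 0.77 + 0.79 + 0.73 + 0.43 + 0.84 + 0.29 + 0.67 + 0.77 + 0.51 + 0.32) / 12 = 0.6258
σ̂ = s̄ / c₄ = 0.6258 / 0.9727 = 0.6434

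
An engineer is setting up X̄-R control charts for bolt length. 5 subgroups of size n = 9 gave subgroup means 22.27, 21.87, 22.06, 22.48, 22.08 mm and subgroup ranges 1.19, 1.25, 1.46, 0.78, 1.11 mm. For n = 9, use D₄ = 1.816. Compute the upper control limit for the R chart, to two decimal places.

R̄ = (1.19 + 1.25 + 1.46 + 0.78 + 1.11) / 5 = 5.7900 / 5 = 1.1580
UCL_R = D₄·R̄ = 1.816 × 1.1580 = 2.1029

2.10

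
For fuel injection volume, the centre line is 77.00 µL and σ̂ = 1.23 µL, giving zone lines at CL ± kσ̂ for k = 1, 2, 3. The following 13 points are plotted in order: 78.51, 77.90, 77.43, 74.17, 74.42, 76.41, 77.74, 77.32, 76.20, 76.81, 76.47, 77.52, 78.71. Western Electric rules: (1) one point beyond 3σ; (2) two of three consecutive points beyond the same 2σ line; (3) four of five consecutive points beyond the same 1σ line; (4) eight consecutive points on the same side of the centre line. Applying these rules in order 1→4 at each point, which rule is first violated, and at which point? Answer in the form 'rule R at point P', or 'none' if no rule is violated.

Zone of each point (C = within 1σ̂, B = 1σ̂–2σ̂, A = 2σ̂–3σ̂, * = beyond 3σ̂; sign = side of CL): 1:+B, 2:+C, 3:+C, 4:-A, 5:-A, 6:-C, 7:+C, 8:+C, 9:-C, 10:-C, 11:-C, 12:+C, 13:+B
Rule 2 (two of three consecutive points beyond the same 2σ limit) is satisfied at point 5.

rule 2 at point 5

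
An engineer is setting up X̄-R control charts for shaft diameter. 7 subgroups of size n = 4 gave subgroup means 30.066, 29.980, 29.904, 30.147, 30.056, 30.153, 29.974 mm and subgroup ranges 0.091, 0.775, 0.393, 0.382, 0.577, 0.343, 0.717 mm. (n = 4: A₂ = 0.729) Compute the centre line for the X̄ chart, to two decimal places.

X̄̄ = (30.066 + 29.980 + 29.904 + 30.147 + 30.056 + 30.153 + 29.974) / 7 = 210.2800 / 7 = 30.0400
CL = X̄̄ = 30.0400

30.04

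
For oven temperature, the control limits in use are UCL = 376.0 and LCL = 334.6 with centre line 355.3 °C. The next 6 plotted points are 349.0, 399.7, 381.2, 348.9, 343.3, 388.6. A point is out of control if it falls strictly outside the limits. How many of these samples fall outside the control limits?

Compare each point to [334.6, 376.0]: sample 2 = 399.7 > UCL; sample 3 = 381.2 > UCL; sample 6 = 388.6 > UCL.

3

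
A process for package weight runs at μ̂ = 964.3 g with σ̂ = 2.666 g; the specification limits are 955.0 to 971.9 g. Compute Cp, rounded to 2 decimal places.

1.06

Cp = (USL − LSL) / (6σ̂) = (971.9 − 955.0) / (6 × 2.666) = 16.9000 / 15.9960 = 1.0565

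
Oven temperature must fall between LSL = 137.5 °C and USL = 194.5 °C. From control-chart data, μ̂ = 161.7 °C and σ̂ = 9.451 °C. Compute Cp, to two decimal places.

Cp = (USL − LSL) / (6σ̂) = (194.5 − 137.5) / (6 × 9.451) = 57.0000 / 56.7060 = 1.0052

1.01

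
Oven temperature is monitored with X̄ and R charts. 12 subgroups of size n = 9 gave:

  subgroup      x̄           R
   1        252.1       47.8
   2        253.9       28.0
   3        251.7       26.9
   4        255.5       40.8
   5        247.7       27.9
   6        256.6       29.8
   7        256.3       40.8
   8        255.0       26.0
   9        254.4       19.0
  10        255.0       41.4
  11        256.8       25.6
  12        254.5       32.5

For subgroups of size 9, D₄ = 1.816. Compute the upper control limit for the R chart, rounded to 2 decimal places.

58.49

R̄ = (47.8 + 28.0 + 26.9 + 40.8 + 27.9 + 29.8 + 40.8 + 26.0 + 19.0 + 41.4 + 25.6 + 32.5) / 12 = 386.5000 / 12 = 32.2083
UCL_R = D₄·R̄ = 1.816 × 32.2083 = 58.4903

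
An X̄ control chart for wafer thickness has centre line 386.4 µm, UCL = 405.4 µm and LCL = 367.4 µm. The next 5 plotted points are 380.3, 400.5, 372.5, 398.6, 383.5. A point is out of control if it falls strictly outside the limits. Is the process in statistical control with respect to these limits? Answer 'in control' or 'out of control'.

in control

All 5 points lie within [367.4, 405.4].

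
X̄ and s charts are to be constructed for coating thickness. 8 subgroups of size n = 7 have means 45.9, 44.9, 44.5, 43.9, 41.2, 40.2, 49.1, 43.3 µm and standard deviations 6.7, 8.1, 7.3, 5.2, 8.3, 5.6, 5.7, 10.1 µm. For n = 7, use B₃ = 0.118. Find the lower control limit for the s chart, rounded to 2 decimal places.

s̄ = (6.7 + 8.1 + 7.3 + 5.2 + 8.3 + 5.6 + 5.7 + 10.1) / 8 = 7.1250
LCL_s = B₃·s̄ = 0.118 × 7.1250 = 0.8407

0.84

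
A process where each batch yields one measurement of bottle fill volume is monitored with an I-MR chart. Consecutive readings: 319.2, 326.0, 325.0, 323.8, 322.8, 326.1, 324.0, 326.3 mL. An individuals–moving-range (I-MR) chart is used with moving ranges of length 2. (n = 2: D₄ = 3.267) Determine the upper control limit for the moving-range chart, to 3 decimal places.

Moving ranges: 6.8, 1.0, 1.2, 1.0, 3.3, 2.1, 2.3; M̄R̄ = 17.7000 / 7 = 2.5286
UCL_MR = D₄·M̄R̄ = 3.267 × 2.5286 = 8.2608

8.261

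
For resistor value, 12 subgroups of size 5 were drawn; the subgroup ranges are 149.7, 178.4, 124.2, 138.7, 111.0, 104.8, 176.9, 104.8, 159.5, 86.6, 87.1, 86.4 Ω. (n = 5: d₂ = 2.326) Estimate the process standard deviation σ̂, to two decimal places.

R̄ = (149.7 + 178.4 + 124.2 + 138.7 + 111.0 + 104.8 + 176.9 + 104.8 + 159.5 + 86.6 + 87.1 + 86.4) / 12 = 125.6750
σ̂ = R̄ / d₂ = 125.6750 / 2.326 = 54.0305

54.03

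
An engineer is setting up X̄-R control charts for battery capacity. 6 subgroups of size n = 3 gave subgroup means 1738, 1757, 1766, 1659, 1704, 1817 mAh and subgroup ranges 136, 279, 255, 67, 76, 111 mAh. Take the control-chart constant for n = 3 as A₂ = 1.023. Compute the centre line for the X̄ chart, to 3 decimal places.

X̄̄ = (1738 + 1757 + 1766 + 1659 + 1704 + 1817) / 6 = 10441.0000 / 6 = 1740.1667
CL = X̄̄ = 1740.1667

1740.167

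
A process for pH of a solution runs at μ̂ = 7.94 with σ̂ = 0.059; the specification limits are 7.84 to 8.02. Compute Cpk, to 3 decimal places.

Cpu = (USL − μ̂) / (3σ̂) = (8.02 − 7.94) / (3 × 0.059) = 0.4520; Cpl = (μ̂ − LSL) / (3σ̂) = (7.94 − 7.84) / (3 × 0.059) = 0.5650; Cpk = min(Cpu, Cpl) = 0.4520

0.452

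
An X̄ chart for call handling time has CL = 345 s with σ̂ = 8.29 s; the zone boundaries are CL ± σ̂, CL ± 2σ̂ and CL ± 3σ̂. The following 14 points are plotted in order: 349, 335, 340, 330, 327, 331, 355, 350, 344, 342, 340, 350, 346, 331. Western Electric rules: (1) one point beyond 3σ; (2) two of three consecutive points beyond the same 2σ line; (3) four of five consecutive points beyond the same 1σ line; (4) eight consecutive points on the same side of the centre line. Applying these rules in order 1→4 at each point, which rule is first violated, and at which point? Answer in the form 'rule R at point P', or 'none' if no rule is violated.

rule 3 at point 6

Zone of each point (C = within 1σ̂, B = 1σ̂–2σ̂, A = 2σ̂–3σ̂, * = beyond 3σ̂; sign = side of CL): 1:+C, 2:-B, 3:-C, 4:-B, 5:-A, 6:-B, 7:+B, 8:+C, 9:-C, 10:-C, 11:-C, 12:+C, 13:+C, 14:-B
Rule 3 (four of five consecutive points beyond the same 1σ limit) is satisfied at point 6.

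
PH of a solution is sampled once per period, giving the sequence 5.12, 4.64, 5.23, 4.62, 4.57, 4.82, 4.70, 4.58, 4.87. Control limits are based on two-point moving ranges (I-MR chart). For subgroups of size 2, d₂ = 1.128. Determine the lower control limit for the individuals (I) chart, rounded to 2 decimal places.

3.96

X̄ = (5.12 + 4.64 + 5.23 + 4.62 + 4.57 + 4.82 + 4.70 + 4.58 + 4.87) / 9 = 4.7944
Moving ranges: 0.48, 0.59, 0.61, 0.05, 0.25, 0.12, 0.12, 0.29; M̄R̄ = 2.5100 / 8 = 0.3137
LCL = X̄ − 3·M̄R̄/d₂ = 4.7944 − 3 × 0.3137 / 1.128 = 3.9600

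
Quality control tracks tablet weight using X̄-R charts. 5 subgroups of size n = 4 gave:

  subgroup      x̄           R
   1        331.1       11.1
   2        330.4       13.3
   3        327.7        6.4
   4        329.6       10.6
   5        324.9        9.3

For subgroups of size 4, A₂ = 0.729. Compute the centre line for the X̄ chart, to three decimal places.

328.740

X̄̄ = (331.1 + 330.4 + 327.7 + 329.6 + 324.9) / 5 = 1643.7000 / 5 = 328.7400
CL = X̄̄ = 328.7400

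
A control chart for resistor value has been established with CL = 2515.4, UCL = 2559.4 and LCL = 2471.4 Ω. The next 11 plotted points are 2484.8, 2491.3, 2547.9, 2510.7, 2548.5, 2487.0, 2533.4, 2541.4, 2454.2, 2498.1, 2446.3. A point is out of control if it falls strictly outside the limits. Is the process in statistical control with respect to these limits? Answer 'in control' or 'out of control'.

Compare each point to [2471.4, 2559.4]: sample 9 = 2454.2 < LCL; sample 11 = 2446.3 < LCL.

out of control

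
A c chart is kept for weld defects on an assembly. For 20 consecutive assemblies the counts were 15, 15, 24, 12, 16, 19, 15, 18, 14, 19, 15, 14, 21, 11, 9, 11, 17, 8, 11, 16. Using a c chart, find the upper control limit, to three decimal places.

c̄ = (15 + 15 + 24 + 12 + 16 + 19 + 15 + 18 + 14 + 19 + 15 + 14 + 21 + 11 + 9 + 11 + 17 + 8 + 11 + 16) / 20 = 300 / 20 = 15.0000
UCL = c̄ + 3√c̄ = 15.0000 + 3 × √15.0000 = 15.0000 + 3 × 3.8730 = 26.6190

26.619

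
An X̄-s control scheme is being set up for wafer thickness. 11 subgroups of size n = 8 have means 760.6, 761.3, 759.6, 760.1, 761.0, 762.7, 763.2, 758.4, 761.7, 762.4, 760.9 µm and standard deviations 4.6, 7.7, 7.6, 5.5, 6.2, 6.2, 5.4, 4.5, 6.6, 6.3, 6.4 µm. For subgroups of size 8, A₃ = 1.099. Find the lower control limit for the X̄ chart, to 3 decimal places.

754.388

X̄̄ = (760.6 + 761.3 + 759.6 + 760.1 + 761.0 + 762.7 + 763.2 + 758.4 + 761.7 + 762.4 + 760.9) / 11 = 761.0818
s̄ = (4.6 + 7.7 + 7.6 + 5.5 + 6.2 + 6.2 + 5.4 + 4.5 + 6.6 + 6.3 + 6.4) / 11 = 6.0909
LCL = X̄̄ − A₃·s̄ = 761.0818 − 1.099 × 6.0909 = 754.3879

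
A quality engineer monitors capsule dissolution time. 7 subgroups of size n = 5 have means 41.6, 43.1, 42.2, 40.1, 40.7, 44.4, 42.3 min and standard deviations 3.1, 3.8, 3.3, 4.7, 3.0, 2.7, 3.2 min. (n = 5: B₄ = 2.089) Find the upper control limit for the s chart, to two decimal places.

7.10

s̄ = (3.1 + 3.8 + 3.3 + 4.7 + 3.0 + 2.7 + 3.2) / 7 = 3.4000
UCL_s = B₄·s̄ = 2.089 × 3.4000 = 7.1026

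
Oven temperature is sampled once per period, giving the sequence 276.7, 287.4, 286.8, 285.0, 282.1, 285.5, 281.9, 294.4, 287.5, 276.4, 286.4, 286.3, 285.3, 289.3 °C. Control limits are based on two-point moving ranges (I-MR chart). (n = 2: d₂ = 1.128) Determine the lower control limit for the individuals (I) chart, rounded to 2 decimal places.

X̄ = (276.7 + 287.4 + 286.8 + 285.0 + 282.1 + 285.5 + 281.9 + 294.4 + 287.5 + 276.4 + 286.4 + 286.3 + 285.3 + 289.3) / 14 = 285.0714
Moving ranges: 10.7, 0.6, 1.8, 2.9, 3.4, 3.6, 12.5, 6.9, 11.1, 10.0, 0.1, 1.0, 4.0; M̄R̄ = 68.6000 / 13 = 5.2769
LCL = X̄ − 3·M̄R̄/d₂ = 285.0714 − 3 × 5.2769 / 1.128 = 271.0371

271.04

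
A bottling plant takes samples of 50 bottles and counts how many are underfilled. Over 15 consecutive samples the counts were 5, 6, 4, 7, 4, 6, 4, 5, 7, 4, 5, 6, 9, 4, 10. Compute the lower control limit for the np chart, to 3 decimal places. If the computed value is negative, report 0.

0.000

p̄ = Σdᵢ / (k·n) = 86 / (15 × 50) = 0.11467
LCL = np̄ − 3·√(np̄(1−p̄)) = 5.7333 − 3 × 2.2530 = -1.0256 → 0 (negative, so LCL = 0)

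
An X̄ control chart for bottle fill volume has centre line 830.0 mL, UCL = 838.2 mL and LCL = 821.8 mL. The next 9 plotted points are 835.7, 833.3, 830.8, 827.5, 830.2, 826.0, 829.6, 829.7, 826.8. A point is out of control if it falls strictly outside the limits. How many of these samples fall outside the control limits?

0

All 9 points lie within [821.8, 838.2].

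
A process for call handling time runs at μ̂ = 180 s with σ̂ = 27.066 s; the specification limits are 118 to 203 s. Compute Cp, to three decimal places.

0.523

Cp = (USL − LSL) / (6σ̂) = (203 − 118) / (6 × 27.066) = 85.0000 / 162.3960 = 0.5234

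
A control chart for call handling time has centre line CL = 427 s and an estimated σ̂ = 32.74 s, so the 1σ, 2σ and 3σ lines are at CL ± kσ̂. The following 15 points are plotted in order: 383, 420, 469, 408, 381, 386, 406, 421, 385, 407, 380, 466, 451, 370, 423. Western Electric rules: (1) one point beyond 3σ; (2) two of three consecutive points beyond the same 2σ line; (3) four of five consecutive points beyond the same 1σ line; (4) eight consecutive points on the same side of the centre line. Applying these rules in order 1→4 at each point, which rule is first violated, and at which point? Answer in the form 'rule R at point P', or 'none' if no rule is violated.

rule 4 at point 11

Zone of each point (C = within 1σ̂, B = 1σ̂–2σ̂, A = 2σ̂–3σ̂, * = beyond 3σ̂; sign = side of CL): 1:-B, 2:-C, 3:+B, 4:-C, 5:-B, 6:-B, 7:-C, 8:-C, 9:-B, 10:-C, 11:-B, 12:+B, 13:+C, 14:-B, 15:-C
Rule 4 (eight consecutive points on the same side of the centre line) is satisfied at point 11.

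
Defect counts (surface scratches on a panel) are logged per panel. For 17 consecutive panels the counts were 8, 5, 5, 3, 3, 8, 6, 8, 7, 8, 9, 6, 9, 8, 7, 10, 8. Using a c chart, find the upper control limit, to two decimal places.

14.85

c̄ = (8 + 5 + 5 + 3 + 3 + 8 + 6 + 8 + 7 + 8 + 9 + 6 + 9 + 8 + 7 + 10 + 8) / 17 = 118 / 17 = 6.9412
UCL = c̄ + 3√c̄ = 6.9412 + 3 × √6.9412 = 6.9412 + 3 × 2.6346 = 14.8450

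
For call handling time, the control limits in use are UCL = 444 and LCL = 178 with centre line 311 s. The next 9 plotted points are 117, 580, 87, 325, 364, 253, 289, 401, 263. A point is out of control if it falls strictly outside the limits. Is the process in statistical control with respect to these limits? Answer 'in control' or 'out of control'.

Compare each point to [178, 444]: sample 1 = 117 < LCL; sample 2 = 580 > UCL; sample 3 = 87 < LCL.

out of control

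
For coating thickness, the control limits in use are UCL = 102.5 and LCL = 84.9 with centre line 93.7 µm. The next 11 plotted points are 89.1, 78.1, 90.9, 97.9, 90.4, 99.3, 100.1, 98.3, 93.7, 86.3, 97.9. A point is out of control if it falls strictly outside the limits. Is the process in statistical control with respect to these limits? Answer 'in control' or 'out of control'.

Compare each point to [84.9, 102.5]: sample 2 = 78.1 < LCL.

out of control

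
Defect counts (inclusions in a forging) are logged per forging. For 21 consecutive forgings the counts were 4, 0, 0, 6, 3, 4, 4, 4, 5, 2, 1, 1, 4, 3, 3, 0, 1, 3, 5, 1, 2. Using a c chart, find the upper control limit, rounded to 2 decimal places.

c̄ = (4 + 0 + 0 + 6 + 3 + 4 + 4 + 4 + 5 + 2 + 1 + 1 + 4 + 3 + 3 + 0 + 1 + 3 + 5 + 1 + 2) / 21 = 56 / 21 = 2.6667
UCL = c̄ + 3√c̄ = 2.6667 + 3 × √2.6667 = 2.6667 + 3 × 1.6330 = 7.5656

7.57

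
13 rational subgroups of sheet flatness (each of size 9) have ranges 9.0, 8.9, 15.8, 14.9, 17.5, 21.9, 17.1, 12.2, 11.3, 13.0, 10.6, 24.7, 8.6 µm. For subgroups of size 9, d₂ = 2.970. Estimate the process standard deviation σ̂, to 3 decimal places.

4.804

R̄ = (9.0 + 8.9 + 15.8 + 14.9 + 17.5 + 21.9 + 17.1 + 12.2 + 11.3 + 13.0 + 10.6 + 24.7 + 8.6) / 13 = 14.2692
σ̂ = R̄ / d₂ = 14.2692 / 2.970 = 4.8045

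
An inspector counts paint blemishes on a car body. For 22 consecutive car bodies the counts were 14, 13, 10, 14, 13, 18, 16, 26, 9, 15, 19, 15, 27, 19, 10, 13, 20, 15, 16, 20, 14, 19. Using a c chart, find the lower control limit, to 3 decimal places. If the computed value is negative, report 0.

c̄ = (14 + 13 + 10 + 14 + 13 + 18 + 16 + 26 + 9 + 15 + 19 + 15 + 27 + 19 + 10 + 13 + 20 + 15 + 16 + 20 + 14 + 19) / 22 = 355 / 22 = 16.1364
LCL = c̄ − 3√c̄ = 16.1364 − 3 × 4.0170 = 4.0853

4.085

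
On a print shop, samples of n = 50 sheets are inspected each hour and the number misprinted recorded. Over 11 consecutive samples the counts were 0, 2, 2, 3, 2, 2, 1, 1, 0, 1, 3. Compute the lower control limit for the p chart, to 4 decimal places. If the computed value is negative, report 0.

0.0000

p̄ = Σdᵢ / (k·n) = 17 / (11 × 50) = 0.03091
LCL = p̄ − 3·√(p̄(1−p̄)/n) = 0.03091 − 3 × 0.02448 = -0.04252 → 0 (negative, so LCL = 0)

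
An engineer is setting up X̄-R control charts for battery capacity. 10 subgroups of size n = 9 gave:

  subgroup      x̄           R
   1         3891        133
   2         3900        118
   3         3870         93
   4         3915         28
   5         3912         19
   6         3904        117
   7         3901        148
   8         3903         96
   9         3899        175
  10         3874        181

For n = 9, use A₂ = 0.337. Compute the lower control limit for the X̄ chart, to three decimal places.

X̄̄ = (3891 + 3900 + 3870 + 3915 + 3912 + 3904 + 3901 + 3903 + 3899 + 3874) / 10 = 38969.0000 / 10 = 3896.9000
R̄ = (133 + 118 + 93 + 28 + 19 + 117 + 148 + 96 + 175 + 181) / 10 = 1108.0000 / 10 = 110.8000
LCL = X̄̄ − A₂·R̄ = 3896.9000 − 0.337 × 110.8000 = 3859.5604

3859.560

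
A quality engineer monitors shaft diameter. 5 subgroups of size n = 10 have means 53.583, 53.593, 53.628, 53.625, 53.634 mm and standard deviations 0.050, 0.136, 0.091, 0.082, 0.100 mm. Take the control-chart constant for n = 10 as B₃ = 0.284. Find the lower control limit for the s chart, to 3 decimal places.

s̄ = (0.050 + 0.136 + 0.091 + 0.082 + 0.100) / 5 = 0.0918
LCL_s = B₃·s̄ = 0.284 × 0.0918 = 0.0261

0.026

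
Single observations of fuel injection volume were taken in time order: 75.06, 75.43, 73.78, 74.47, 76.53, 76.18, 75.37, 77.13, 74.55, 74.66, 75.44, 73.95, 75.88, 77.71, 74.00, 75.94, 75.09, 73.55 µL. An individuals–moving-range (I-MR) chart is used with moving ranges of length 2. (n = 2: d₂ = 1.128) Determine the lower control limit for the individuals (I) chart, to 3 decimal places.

71.437

X̄ = (75.06 + 75.43 + 73.78 + 74.47 + 76.53 + 76.18 + 75.37 + 77.13 + 74.55 + 74.66 + 75.44 + 73.95 + 75.88 + 77.71 + 74.00 + 75.94 + 75.09 + 73.55) / 18 = 75.2622
Moving ranges: 0.37, 1.65, 0.69, 2.06, 0.35, 0.81, 1.76, 2.58, 0.11, 0.78, 1.49, 1.93, 1.83, 3.71, 1.94, 0.85, 1.54; M̄R̄ = 24.4500 / 17 = 1.4382
LCL = X̄ − 3·M̄R̄/d₂ = 75.2622 − 3 × 1.4382 / 1.128 = 71.4371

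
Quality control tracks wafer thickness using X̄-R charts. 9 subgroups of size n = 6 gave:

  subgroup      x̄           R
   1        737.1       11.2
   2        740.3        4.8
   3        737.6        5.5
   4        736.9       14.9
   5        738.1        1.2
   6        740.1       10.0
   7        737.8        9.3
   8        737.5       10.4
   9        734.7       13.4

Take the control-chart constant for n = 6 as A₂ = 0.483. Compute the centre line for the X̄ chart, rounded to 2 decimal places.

X̄̄ = (737.1 + 740.3 + 737.6 + 736.9 + 738.1 + 740.1 + 737.8 + 737.5 + 734.7) / 9 = 6640.1000 / 9 = 737.7889
CL = X̄̄ = 737.7889

737.79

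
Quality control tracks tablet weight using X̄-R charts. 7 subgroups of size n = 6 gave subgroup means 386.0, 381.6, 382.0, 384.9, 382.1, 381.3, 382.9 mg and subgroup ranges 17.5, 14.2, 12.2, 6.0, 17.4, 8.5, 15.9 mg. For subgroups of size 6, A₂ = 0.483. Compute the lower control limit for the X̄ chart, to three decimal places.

376.644

X̄̄ = (386.0 + 381.6 + 382.0 + 384.9 + 382.1 + 381.3 + 382.9) / 7 = 2680.8000 / 7 = 382.9714
R̄ = (17.5 + 14.2 + 12.2 + 6.0 + 17.4 + 8.5 + 15.9) / 7 = 91.7000 / 7 = 13.1000
LCL = X̄̄ − A₂·R̄ = 382.9714 − 0.483 × 13.1000 = 376.6441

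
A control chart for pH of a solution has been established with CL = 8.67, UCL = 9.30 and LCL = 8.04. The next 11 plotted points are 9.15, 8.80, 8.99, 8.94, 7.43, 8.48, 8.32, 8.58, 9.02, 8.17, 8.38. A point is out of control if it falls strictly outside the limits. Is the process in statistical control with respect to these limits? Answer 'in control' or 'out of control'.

Compare each point to [8.04, 9.30]: sample 5 = 7.43 < LCL.

out of control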